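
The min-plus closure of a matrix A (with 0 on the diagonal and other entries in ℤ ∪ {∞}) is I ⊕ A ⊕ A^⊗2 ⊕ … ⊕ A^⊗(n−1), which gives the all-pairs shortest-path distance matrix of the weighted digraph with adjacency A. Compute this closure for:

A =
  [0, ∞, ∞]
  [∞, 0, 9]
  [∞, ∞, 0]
Closure =
  [0, ∞, ∞]
  [∞, 0, 9]
  [∞, ∞, 0]

This is the Floyd-Warshall all-pairs shortest-path computation. For each intermediate vertex k = 0, 1, …, 2, update dist[i][j] ← min(dist[i][j], dist[i][k] + dist[k][j]). The final matrix gives, for each (i, j), the minimum total weight of any directed path from i to j (possibly empty when i = j).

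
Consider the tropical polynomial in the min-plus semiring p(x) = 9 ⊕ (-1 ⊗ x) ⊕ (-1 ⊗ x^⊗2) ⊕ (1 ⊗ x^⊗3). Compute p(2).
p(2) = 1

A tropical monomial a ⊗ x^⊗i evaluates to a + i · x. Evaluating each term at x = 2:
  Term 0 contributes 9 + 0 · 2 = 9
  Term 1 contributes -1 + 1 · 2 = 1
  Term 2 contributes -1 + 2 · 2 = 3
  Term 3 contributes 1 + 3 · 2 = 7
p(2) = ⊕ of these = min[9, 1, 3, 7] = 1.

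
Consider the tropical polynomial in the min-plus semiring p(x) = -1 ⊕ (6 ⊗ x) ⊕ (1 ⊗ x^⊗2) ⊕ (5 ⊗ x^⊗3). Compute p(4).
p(4) = -1

A tropical monomial a ⊗ x^⊗i evaluates to a + i · x. Evaluating each term at x = 4:
  Term 0 contributes -1 + 0 · 4 = -1
  Term 1 contributes 6 + 1 · 4 = 10
  Term 2 contributes 1 + 2 · 4 = 9
  Term 3 contributes 5 + 3 · 4 = 17
p(4) = ⊕ of these = min[-1, 10, 9, 17] = -1.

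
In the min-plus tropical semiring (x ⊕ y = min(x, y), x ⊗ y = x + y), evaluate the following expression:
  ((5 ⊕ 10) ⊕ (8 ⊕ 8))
((5 ⊕ 10) ⊕ (8 ⊕ 8)) = 5

Expand innermost to outermost. Recall ⊕ takes the minimum of its arguments and ⊗ takes their sum. Working out the expression ((5 ⊕ 10) ⊕ (8 ⊕ 8)) gives 5.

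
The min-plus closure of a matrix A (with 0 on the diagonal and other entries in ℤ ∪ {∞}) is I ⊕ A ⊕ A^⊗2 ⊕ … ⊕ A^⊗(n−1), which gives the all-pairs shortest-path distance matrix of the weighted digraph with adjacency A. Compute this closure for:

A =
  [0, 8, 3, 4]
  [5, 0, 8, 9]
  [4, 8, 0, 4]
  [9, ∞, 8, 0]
Closure =
  [0, 8, 3, 4]
  [5, 0, 8, 9]
  [4, 8, 0, 4]
  [9, 16, 8, 0]

This is the Floyd-Warshall all-pairs shortest-path computation. For each intermediate vertex k = 0, 1, …, 3, update dist[i][j] ← min(dist[i][j], dist[i][k] + dist[k][j]). The final matrix gives, for each (i, j), the minimum total weight of any directed path from i to j (possibly empty when i = j).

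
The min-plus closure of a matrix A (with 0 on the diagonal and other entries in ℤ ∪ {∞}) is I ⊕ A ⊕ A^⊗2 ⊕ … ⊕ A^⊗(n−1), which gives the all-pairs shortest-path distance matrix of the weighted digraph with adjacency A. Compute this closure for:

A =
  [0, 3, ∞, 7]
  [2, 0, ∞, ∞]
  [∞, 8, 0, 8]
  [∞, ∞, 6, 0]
Closure =
  [0, 3, 13, 7]
  [2, 0, 15, 9]
  [10, 8, 0, 8]
  [16, 14, 6, 0]

This is the Floyd-Warshall all-pairs shortest-path computation. For each intermediate vertex k = 0, 1, …, 3, update dist[i][j] ← min(dist[i][j], dist[i][k] + dist[k][j]). The final matrix gives, for each (i, j), the minimum total weight of any directed path from i to j (possibly empty when i = j).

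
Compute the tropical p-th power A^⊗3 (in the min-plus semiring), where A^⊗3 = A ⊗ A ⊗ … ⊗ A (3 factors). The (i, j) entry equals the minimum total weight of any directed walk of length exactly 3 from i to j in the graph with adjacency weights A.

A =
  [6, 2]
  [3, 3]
A^⊗3 =
  [8, 7]
  [8, 8]

Each entry (A^⊗3)_ij equals the minimum over all length-3 walks i = v_0 → v_1 → … → v_3 = j of Σ_t A[v_t][v_{t+1}]. For example, for (i, j) = (0, 1) we minimise over 4 possible intermediate vertex sequences; the minimum is 7, attained along the walk 0 → 1 → 0 → 1.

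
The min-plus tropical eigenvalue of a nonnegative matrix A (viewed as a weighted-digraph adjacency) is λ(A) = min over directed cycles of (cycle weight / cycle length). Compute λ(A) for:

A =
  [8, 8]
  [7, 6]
λ(A) = 6

Enumerate directed cycles and compute their means (weight / length). Sample:
  cycle 0 → 0: weight = 8, length = 1, mean = 8/1 ≈ 8.000
  cycle 1 → 1: weight = 6, length = 1, mean = 6/1 ≈ 6.000
  cycle 0 → 1 → 0: weight = 15, length = 2, mean = 15/2 ≈ 7.500
  cycle 1 → 0 → 1: weight = 15, length = 2, mean = 15/2 ≈ 7.500
Minimum mean = 6.000, attained e.g. along the cycle 1 → 1 with weight 6 and length 1. So λ(A) = 6/1 = 6.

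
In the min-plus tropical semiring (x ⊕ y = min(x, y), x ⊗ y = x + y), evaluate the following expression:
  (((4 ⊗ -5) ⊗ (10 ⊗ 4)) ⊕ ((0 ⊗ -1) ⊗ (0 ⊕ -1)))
(((4 ⊗ -5) ⊗ (10 ⊗ 4)) ⊕ ((0 ⊗ -1) ⊗ (0 ⊕ -1))) = -2

Expand innermost to outermost. Recall ⊕ takes the minimum of its arguments and ⊗ takes their sum. Working out the expression (((4 ⊗ -5) ⊗ (10 ⊗ 4)) ⊕ ((0 ⊗ -1) ⊗ (0 ⊕ -1))) gives -2.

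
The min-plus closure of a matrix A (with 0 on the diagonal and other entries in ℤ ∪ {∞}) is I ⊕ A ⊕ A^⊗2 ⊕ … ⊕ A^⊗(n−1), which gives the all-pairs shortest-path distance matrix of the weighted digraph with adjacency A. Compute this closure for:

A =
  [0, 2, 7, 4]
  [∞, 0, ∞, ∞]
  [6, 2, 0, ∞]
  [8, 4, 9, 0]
Closure =
  [0, 2, 7, 4]
  [∞, 0, ∞, ∞]
  [6, 2, 0, 10]
  [8, 4, 9, 0]

This is the Floyd-Warshall all-pairs shortest-path computation. For each intermediate vertex k = 0, 1, …, 3, update dist[i][j] ← min(dist[i][j], dist[i][k] + dist[k][j]). The final matrix gives, for each (i, j), the minimum total weight of any directed path from i to j (possibly empty when i = j).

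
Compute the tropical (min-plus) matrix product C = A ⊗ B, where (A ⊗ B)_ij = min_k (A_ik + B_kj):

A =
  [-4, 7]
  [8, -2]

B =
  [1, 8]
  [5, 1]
A ⊗ B =
  [-3, 4]
  [3, -1]

Apply the min-plus product entry-by-entry:
  C[0][0] = min over k of (A[0][0] + B[0][0] = -4 + 1 = -3, A[0][1] + B[1][0] = 7 + 5 = 12) = -3 (attained at k = 0)
  C[0][1] = min over k of (A[0][0] + B[0][1] = -4 + 8 = 4, A[0][1] + B[1][1] = 7 + 1 = 8) = 4 (attained at k = 0)
  C[1][0] = min over k of (A[1][0] + B[0][0] = 8 + 1 = 9, A[1][1] + B[1][0] = -2 + 5 = 3) = 3 (attained at k = 1)
  C[1][1] = min over k of (A[1][0] + B[0][1] = 8 + 8 = 16, A[1][1] + B[1][1] = -2 + 1 = -1) = -1 (attained at k = 1)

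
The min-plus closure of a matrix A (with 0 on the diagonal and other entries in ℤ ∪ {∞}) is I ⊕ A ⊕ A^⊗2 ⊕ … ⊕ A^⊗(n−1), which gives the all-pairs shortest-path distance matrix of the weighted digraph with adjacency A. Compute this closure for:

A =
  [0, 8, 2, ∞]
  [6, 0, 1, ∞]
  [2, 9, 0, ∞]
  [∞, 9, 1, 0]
Closure =
  [0, 8, 2, ∞]
  [3, 0, 1, ∞]
  [2, 9, 0, ∞]
  [3, 9, 1, 0]

This is the Floyd-Warshall all-pairs shortest-path computation. For each intermediate vertex k = 0, 1, …, 3, update dist[i][j] ← min(dist[i][j], dist[i][k] + dist[k][j]). The final matrix gives, for each (i, j), the minimum total weight of any directed path from i to j (possibly empty when i = j).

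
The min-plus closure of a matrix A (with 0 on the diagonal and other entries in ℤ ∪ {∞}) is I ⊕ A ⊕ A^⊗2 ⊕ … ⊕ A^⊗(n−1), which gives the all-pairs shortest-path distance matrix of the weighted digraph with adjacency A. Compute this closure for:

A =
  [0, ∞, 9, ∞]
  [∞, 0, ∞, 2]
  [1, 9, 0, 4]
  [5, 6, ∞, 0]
Closure =
  [0, 18, 9, 13]
  [7, 0, 16, 2]
  [1, 9, 0, 4]
  [5, 6, 14, 0]

This is the Floyd-Warshall all-pairs shortest-path computation. For each intermediate vertex k = 0, 1, …, 3, update dist[i][j] ← min(dist[i][j], dist[i][k] + dist[k][j]). The final matrix gives, for each (i, j), the minimum total weight of any directed path from i to j (possibly empty when i = j).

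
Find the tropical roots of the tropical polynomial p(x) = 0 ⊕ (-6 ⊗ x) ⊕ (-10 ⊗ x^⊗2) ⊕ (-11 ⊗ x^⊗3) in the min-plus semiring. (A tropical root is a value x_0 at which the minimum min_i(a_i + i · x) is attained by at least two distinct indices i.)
Roots: {1, 4, 6}

Each tropical root is a break point of the lower envelope of the lines y = a_i + i · x (there are 4 lines, with slopes 0, 1, ..., 3). Only the lines that attain the minimum somewhere contribute to roots; other lines are dominated. Here the surviving (envelope) indices are i = 3, i = 2, i = 1, i = 0.
Intersections between consecutive envelope lines give the roots: for adjacent envelope indices i < j the intersection is x = (a_i − a_j) / (j − i). Reading off the sorted break points: {1, 4, 6}.
Verification: at each break x_0, at least two indices attain the minimum of min_i(a_i + i · x_0).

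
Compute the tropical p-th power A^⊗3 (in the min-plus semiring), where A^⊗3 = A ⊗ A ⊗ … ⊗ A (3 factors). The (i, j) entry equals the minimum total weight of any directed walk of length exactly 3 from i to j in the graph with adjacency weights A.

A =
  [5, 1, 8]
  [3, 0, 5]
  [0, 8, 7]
A^⊗3 =
  [4, 1, 6]
  [3, 0, 5]
  [4, 1, 6]

Each entry (A^⊗3)_ij equals the minimum over all length-3 walks i = v_0 → v_1 → … → v_3 = j of Σ_t A[v_t][v_{t+1}]. For example, for (i, j) = (0, 2) we minimise over 9 possible intermediate vertex sequences; the minimum is 6, attained along the walk 0 → 1 → 1 → 2.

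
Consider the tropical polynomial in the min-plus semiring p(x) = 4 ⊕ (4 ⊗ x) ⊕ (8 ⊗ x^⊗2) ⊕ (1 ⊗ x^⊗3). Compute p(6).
p(6) = 4

A tropical monomial a ⊗ x^⊗i evaluates to a + i · x. Evaluating each term at x = 6:
  Term 0 contributes 4 + 0 · 6 = 4
  Term 1 contributes 4 + 1 · 6 = 10
  Term 2 contributes 8 + 2 · 6 = 20
  Term 3 contributes 1 + 3 · 6 = 19
p(6) = ⊕ of these = min[4, 10, 20, 19] = 4.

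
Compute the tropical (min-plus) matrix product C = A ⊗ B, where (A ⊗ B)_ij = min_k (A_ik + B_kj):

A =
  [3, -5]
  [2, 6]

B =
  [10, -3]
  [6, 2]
A ⊗ B =
  [1, -3]
  [12, -1]

Apply the min-plus product entry-by-entry:
  C[0][0] = min over k of (A[0][0] + B[0][0] = 3 + 10 = 13, A[0][1] + B[1][0] = -5 + 6 = 1) = 1 (attained at k = 1)
  C[0][1] = min over k of (A[0][0] + B[0][1] = 3 + -3 = 0, A[0][1] + B[1][1] = -5 + 2 = -3) = -3 (attained at k = 1)
  C[1][0] = min over k of (A[1][0] + B[0][0] = 2 + 10 = 12, A[1][1] + B[1][0] = 6 + 6 = 12) = 12 (attained at k = 0)
  C[1][1] = min over k of (A[1][0] + B[0][1] = 2 + -3 = -1, A[1][1] + B[1][1] = 6 + 2 = 8) = -1 (attained at k = 0)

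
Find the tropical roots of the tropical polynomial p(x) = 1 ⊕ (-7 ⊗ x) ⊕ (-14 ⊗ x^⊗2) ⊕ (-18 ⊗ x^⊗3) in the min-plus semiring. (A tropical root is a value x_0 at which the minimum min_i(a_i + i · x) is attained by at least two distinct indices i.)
Roots: {4, 7, 8}

Each tropical root is a break point of the lower envelope of the lines y = a_i + i · x (there are 4 lines, with slopes 0, 1, ..., 3). Only the lines that attain the minimum somewhere contribute to roots; other lines are dominated. Here the surviving (envelope) indices are i = 3, i = 2, i = 1, i = 0.
Intersections between consecutive envelope lines give the roots: for adjacent envelope indices i < j the intersection is x = (a_i − a_j) / (j − i). Reading off the sorted break points: {4, 7, 8}.
Verification: at each break x_0, at least two indices attain the minimum of min_i(a_i + i · x_0).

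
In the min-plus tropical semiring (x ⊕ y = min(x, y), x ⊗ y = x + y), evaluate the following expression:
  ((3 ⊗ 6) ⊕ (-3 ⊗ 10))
((3 ⊗ 6) ⊕ (-3 ⊗ 10)) = 7

Expand innermost to outermost. Recall ⊕ takes the minimum of its arguments and ⊗ takes their sum. Working out the expression ((3 ⊗ 6) ⊕ (-3 ⊗ 10)) gives 7.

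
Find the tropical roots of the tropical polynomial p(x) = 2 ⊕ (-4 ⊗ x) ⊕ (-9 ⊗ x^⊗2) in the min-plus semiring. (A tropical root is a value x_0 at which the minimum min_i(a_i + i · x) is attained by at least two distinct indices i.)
Roots: {5, 6}

Each tropical root is a break point of the lower envelope of the lines y = a_i + i · x (there are 3 lines, with slopes 0, 1, ..., 2). Only the lines that attain the minimum somewhere contribute to roots; other lines are dominated. Here the surviving (envelope) indices are i = 2, i = 1, i = 0.
Intersections between consecutive envelope lines give the roots: for adjacent envelope indices i < j the intersection is x = (a_i − a_j) / (j − i). Reading off the sorted break points: {5, 6}.
Verification: at each break x_0, at least two indices attain the minimum of min_i(a_i + i · x_0).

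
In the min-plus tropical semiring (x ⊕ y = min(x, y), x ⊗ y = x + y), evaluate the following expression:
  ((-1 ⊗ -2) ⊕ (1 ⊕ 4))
((-1 ⊗ -2) ⊕ (1 ⊕ 4)) = -3

Expand innermost to outermost. Recall ⊕ takes the minimum of its arguments and ⊗ takes their sum. Working out the expression ((-1 ⊗ -2) ⊕ (1 ⊕ 4)) gives -3.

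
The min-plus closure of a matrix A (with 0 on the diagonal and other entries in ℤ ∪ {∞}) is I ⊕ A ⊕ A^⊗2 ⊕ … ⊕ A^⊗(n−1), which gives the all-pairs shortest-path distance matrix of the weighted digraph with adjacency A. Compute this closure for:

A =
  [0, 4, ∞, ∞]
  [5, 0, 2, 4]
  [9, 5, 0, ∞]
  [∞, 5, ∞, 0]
Closure =
  [0, 4, 6, 8]
  [5, 0, 2, 4]
  [9, 5, 0, 9]
  [10, 5, 7, 0]

This is the Floyd-Warshall all-pairs shortest-path computation. For each intermediate vertex k = 0, 1, …, 3, update dist[i][j] ← min(dist[i][j], dist[i][k] + dist[k][j]). The final matrix gives, for each (i, j), the minimum total weight of any directed path from i to j (possibly empty when i = j).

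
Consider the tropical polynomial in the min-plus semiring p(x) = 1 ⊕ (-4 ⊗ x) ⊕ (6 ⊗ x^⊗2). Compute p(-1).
p(-1) = -5

A tropical monomial a ⊗ x^⊗i evaluates to a + i · x. Evaluating each term at x = -1:
  Term 0 contributes 1 + 0 · -1 = 1
  Term 1 contributes -4 + 1 · -1 = -5
  Term 2 contributes 6 + 2 · -1 = 4
p(-1) = ⊕ of these = min[1, -5, 4] = -5.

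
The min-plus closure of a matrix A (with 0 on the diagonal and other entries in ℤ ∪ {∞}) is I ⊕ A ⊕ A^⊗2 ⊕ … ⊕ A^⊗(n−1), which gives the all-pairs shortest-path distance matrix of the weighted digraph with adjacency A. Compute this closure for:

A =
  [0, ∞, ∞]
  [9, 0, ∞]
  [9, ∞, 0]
Closure =
  [0, ∞, ∞]
  [9, 0, ∞]
  [9, ∞, 0]

This is the Floyd-Warshall all-pairs shortest-path computation. For each intermediate vertex k = 0, 1, …, 2, update dist[i][j] ← min(dist[i][j], dist[i][k] + dist[k][j]). The final matrix gives, for each (i, j), the minimum total weight of any directed path from i to j (possibly empty when i = j).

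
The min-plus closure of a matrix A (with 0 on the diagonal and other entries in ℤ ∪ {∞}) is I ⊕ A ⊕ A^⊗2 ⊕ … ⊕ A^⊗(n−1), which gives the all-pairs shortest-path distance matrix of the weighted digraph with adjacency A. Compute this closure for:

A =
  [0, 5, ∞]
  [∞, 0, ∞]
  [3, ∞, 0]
Closure =
  [0, 5, ∞]
  [∞, 0, ∞]
  [3, 8, 0]

This is the Floyd-Warshall all-pairs shortest-path computation. For each intermediate vertex k = 0, 1, …, 2, update dist[i][j] ← min(dist[i][j], dist[i][k] + dist[k][j]). The final matrix gives, for each (i, j), the minimum total weight of any directed path from i to j (possibly empty when i = j).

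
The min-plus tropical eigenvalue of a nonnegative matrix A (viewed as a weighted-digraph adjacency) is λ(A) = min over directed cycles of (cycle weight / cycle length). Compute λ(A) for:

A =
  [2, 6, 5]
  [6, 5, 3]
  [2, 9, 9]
λ(A) = 2

Enumerate directed cycles and compute their means (weight / length). Sample:
  cycle 0 → 0: weight = 2, length = 1, mean = 2/1 ≈ 2.000
  cycle 1 → 1: weight = 5, length = 1, mean = 5/1 ≈ 5.000
  cycle 2 → 2: weight = 9, length = 1, mean = 9/1 ≈ 9.000
  cycle 0 → 1 → 0: weight = 12, length = 2, mean = 12/2 ≈ 6.000
  cycle 0 → 2 → 0: weight = 7, length = 2, mean = 7/2 ≈ 3.500
  cycle 1 → 0 → 1: weight = 12, length = 2, mean = 12/2 ≈ 6.000
Minimum mean = 2.000, attained e.g. along the cycle 0 → 0 with weight 2 and length 1. So λ(A) = 2/1 = 2.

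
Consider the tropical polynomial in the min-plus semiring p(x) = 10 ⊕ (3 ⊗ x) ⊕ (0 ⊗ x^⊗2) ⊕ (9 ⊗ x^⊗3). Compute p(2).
p(2) = 4

A tropical monomial a ⊗ x^⊗i evaluates to a + i · x. Evaluating each term at x = 2:
  Term 0 contributes 10 + 0 · 2 = 10
  Term 1 contributes 3 + 1 · 2 = 5
  Term 2 contributes 0 + 2 · 2 = 4
  Term 3 contributes 9 + 3 · 2 = 15
p(2) = ⊕ of these = min[10, 5, 4, 15] = 4.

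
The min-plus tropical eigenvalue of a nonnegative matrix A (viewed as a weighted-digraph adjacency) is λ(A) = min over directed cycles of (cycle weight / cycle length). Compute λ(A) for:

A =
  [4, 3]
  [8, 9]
λ(A) = 4

Enumerate directed cycles and compute their means (weight / length). Sample:
  cycle 0 → 0: weight = 4, length = 1, mean = 4/1 ≈ 4.000
  cycle 1 → 1: weight = 9, length = 1, mean = 9/1 ≈ 9.000
  cycle 0 → 1 → 0: weight = 11, length = 2, mean = 11/2 ≈ 5.500
  cycle 1 → 0 → 1: weight = 11, length = 2, mean = 11/2 ≈ 5.500
Minimum mean = 4.000, attained e.g. along the cycle 0 → 0 with weight 4 and length 1. So λ(A) = 4/1 = 4.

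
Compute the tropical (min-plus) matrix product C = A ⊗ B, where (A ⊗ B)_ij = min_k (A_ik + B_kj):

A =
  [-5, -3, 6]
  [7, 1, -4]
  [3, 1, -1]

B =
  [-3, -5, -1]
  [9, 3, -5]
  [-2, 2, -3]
A ⊗ B =
  [-8, -10, -8]
  [-6, -2, -7]
  [-3, -2, -4]

Apply the min-plus product entry-by-entry:
  C[0][0] = min over k of (A[0][0] + B[0][0] = -5 + -3 = -8, A[0][1] + B[1][0] = -3 + 9 = 6, A[0][2] + B[2][0] = 6 + -2 = 4) = -8 (attained at k = 0)
  C[0][1] = min over k of (A[0][0] + B[0][1] = -5 + -5 = -10, A[0][1] + B[1][1] = -3 + 3 = 0, A[0][2] + B[2][1] = 6 + 2 = 8) = -10 (attained at k = 0)
  C[0][2] = min over k of (A[0][0] + B[0][2] = -5 + -1 = -6, A[0][1] + B[1][2] = -3 + -5 = -8, A[0][2] + B[2][2] = 6 + -3 = 3) = -8 (attained at k = 1)
  C[1][0] = min over k of (A[1][0] + B[0][0] = 7 + -3 = 4, A[1][1] + B[1][0] = 1 + 9 = 10, A[1][2] + B[2][0] = -4 + -2 = -6) = -6 (attained at k = 2)
  C[1][1] = min over k of (A[1][0] + B[0][1] = 7 + -5 = 2, A[1][1] + B[1][1] = 1 + 3 = 4, A[1][2] + B[2][1] = -4 + 2 = -2) = -2 (attained at k = 2)
  C[1][2] = min over k of (A[1][0] + B[0][2] = 7 + -1 = 6, A[1][1] + B[1][2] = 1 + -5 = -4, A[1][2] + B[2][2] = -4 + -3 = -7) = -7 (attained at k = 2)
  C[2][0] = min over k of (A[2][0] + B[0][0] = 3 + -3 = 0, A[2][1] + B[1][0] = 1 + 9 = 10, A[2][2] + B[2][0] = -1 + -2 = -3) = -3 (attained at k = 2)
  C[2][1] = min over k of (A[2][0] + B[0][1] = 3 + -5 = -2, A[2][1] + B[1][1] = 1 + 3 = 4, A[2][2] + B[2][1] = -1 + 2 = 1) = -2 (attained at k = 0)
  C[2][2] = min over k of (A[2][0] + B[0][2] = 3 + -1 = 2, A[2][1] + B[1][2] = 1 + -5 = -4, A[2][2] + B[2][2] = -1 + -3 = -4) = -4 (attained at k = 1)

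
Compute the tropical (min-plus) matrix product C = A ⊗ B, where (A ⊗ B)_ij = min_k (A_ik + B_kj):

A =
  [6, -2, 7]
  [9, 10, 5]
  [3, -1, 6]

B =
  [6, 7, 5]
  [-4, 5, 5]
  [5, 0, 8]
A ⊗ B =
  [-6, 3, 3]
  [6, 5, 13]
  [-5, 4, 4]

Apply the min-plus product entry-by-entry:
  C[0][0] = min over k of (A[0][0] + B[0][0] = 6 + 6 = 12, A[0][1] + B[1][0] = -2 + -4 = -6, A[0][2] + B[2][0] = 7 + 5 = 12) = -6 (attained at k = 1)
  C[0][1] = min over k of (A[0][0] + B[0][1] = 6 + 7 = 13, A[0][1] + B[1][1] = -2 + 5 = 3, A[0][2] + B[2][1] = 7 + 0 = 7) = 3 (attained at k = 1)
  C[0][2] = min over k of (A[0][0] + B[0][2] = 6 + 5 = 11, A[0][1] + B[1][2] = -2 + 5 = 3, A[0][2] + B[2][2] = 7 + 8 = 15) = 3 (attained at k = 1)
  C[1][0] = min over k of (A[1][0] + B[0][0] = 9 + 6 = 15, A[1][1] + B[1][0] = 10 + -4 = 6, A[1][2] + B[2][0] = 5 + 5 = 10) = 6 (attained at k = 1)
  C[1][1] = min over k of (A[1][0] + B[0][1] = 9 + 7 = 16, A[1][1] + B[1][1] = 10 + 5 = 15, A[1][2] + B[2][1] = 5 + 0 = 5) = 5 (attained at k = 2)
  C[1][2] = min over k of (A[1][0] + B[0][2] = 9 + 5 = 14, A[1][1] + B[1][2] = 10 + 5 = 15, A[1][2] + B[2][2] = 5 + 8 = 13) = 13 (attained at k = 2)
  C[2][0] = min over k of (A[2][0] + B[0][0] = 3 + 6 = 9, A[2][1] + B[1][0] = -1 + -4 = -5, A[2][2] + B[2][0] = 6 + 5 = 11) = -5 (attained at k = 1)
  C[2][1] = min over k of (A[2][0] + B[0][1] = 3 + 7 = 10, A[2][1] + B[1][1] = -1 + 5 = 4, A[2][2] + B[2][1] = 6 + 0 = 6) = 4 (attained at k = 1)
  C[2][2] = min over k of (A[2][0] + B[0][2] = 3 + 5 = 8, A[2][1] + B[1][2] = -1 + 5 = 4, A[2][2] + B[2][2] = 6 + 8 = 14) = 4 (attained at k = 1)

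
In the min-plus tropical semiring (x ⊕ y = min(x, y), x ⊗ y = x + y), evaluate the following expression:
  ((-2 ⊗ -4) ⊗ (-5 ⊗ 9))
((-2 ⊗ -4) ⊗ (-5 ⊗ 9)) = -2

Expand innermost to outermost. Recall ⊕ takes the minimum of its arguments and ⊗ takes their sum. Working out the expression ((-2 ⊗ -4) ⊗ (-5 ⊗ 9)) gives -2.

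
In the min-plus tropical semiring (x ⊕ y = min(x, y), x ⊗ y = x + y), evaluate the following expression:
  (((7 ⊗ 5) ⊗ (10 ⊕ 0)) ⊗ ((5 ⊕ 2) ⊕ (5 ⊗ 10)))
(((7 ⊗ 5) ⊗ (10 ⊕ 0)) ⊗ ((5 ⊕ 2) ⊕ (5 ⊗ 10))) = 14

Expand innermost to outermost. Recall ⊕ takes the minimum of its arguments and ⊗ takes their sum. Working out the expression (((7 ⊗ 5) ⊗ (10 ⊕ 0)) ⊗ ((5 ⊕ 2) ⊕ (5 ⊗ 10))) gives 14.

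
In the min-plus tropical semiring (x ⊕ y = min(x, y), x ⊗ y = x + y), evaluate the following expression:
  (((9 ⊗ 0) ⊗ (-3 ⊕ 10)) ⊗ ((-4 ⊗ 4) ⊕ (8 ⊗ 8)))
(((9 ⊗ 0) ⊗ (-3 ⊕ 10)) ⊗ ((-4 ⊗ 4) ⊕ (8 ⊗ 8))) = 6

Expand innermost to outermost. Recall ⊕ takes the minimum of its arguments and ⊗ takes their sum. Working out the expression (((9 ⊗ 0) ⊗ (-3 ⊕ 10)) ⊗ ((-4 ⊗ 4) ⊕ (8 ⊗ 8))) gives 6.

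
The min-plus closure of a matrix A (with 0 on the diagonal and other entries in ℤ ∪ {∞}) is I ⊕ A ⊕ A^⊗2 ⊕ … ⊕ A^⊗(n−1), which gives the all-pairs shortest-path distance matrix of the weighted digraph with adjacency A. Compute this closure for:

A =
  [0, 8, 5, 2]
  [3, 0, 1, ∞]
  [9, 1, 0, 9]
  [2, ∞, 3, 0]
Closure =
  [0, 6, 5, 2]
  [3, 0, 1, 5]
  [4, 1, 0, 6]
  [2, 4, 3, 0]

This is the Floyd-Warshall all-pairs shortest-path computation. For each intermediate vertex k = 0, 1, …, 3, update dist[i][j] ← min(dist[i][j], dist[i][k] + dist[k][j]). The final matrix gives, for each (i, j), the minimum total weight of any directed path from i to j (possibly empty when i = j).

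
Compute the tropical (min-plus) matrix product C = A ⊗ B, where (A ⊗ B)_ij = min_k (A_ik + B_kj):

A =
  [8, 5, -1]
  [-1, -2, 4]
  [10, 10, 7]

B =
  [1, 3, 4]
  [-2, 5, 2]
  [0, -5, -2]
A ⊗ B =
  [-1, -6, -3]
  [-4, -1, 0]
  [7, 2, 5]

Apply the min-plus product entry-by-entry:
  C[0][0] = min over k of (A[0][0] + B[0][0] = 8 + 1 = 9, A[0][1] + B[1][0] = 5 + -2 = 3, A[0][2] + B[2][0] = -1 + 0 = -1) = -1 (attained at k = 2)
  C[0][1] = min over k of (A[0][0] + B[0][1] = 8 + 3 = 11, A[0][1] + B[1][1] = 5 + 5 = 10, A[0][2] + B[2][1] = -1 + -5 = -6) = -6 (attained at k = 2)
  C[0][2] = min over k of (A[0][0] + B[0][2] = 8 + 4 = 12, A[0][1] + B[1][2] = 5 + 2 = 7, A[0][2] + B[2][2] = -1 + -2 = -3) = -3 (attained at k = 2)
  C[1][0] = min over k of (A[1][0] + B[0][0] = -1 + 1 = 0, A[1][1] + B[1][0] = -2 + -2 = -4, A[1][2] + B[2][0] = 4 + 0 = 4) = -4 (attained at k = 1)
  C[1][1] = min over k of (A[1][0] + B[0][1] = -1 + 3 = 2, A[1][1] + B[1][1] = -2 + 5 = 3, A[1][2] + B[2][1] = 4 + -5 = -1) = -1 (attained at k = 2)
  C[1][2] = min over k of (A[1][0] + B[0][2] = -1 + 4 = 3, A[1][1] + B[1][2] = -2 + 2 = 0, A[1][2] + B[2][2] = 4 + -2 = 2) = 0 (attained at k = 1)
  C[2][0] = min over k of (A[2][0] + B[0][0] = 10 + 1 = 11, A[2][1] + B[1][0] = 10 + -2 = 8, A[2][2] + B[2][0] = 7 + 0 = 7) = 7 (attained at k = 2)
  C[2][1] = min over k of (A[2][0] + B[0][1] = 10 + 3 = 13, A[2][1] + B[1][1] = 10 + 5 = 15, A[2][2] + B[2][1] = 7 + -5 = 2) = 2 (attained at k = 2)
  C[2][2] = min over k of (A[2][0] + B[0][2] = 10 + 4 = 14, A[2][1] + B[1][2] = 10 + 2 = 12, A[2][2] + B[2][2] = 7 + -2 = 5) = 5 (attained at k = 2)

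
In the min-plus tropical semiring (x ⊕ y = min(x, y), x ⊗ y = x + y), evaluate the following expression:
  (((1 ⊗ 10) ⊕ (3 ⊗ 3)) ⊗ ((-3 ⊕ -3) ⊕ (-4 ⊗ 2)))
(((1 ⊗ 10) ⊕ (3 ⊗ 3)) ⊗ ((-3 ⊕ -3) ⊕ (-4 ⊗ 2))) = 3

Expand innermost to outermost. Recall ⊕ takes the minimum of its arguments and ⊗ takes their sum. Working out the expression (((1 ⊗ 10) ⊕ (3 ⊗ 3)) ⊗ ((-3 ⊕ -3) ⊕ (-4 ⊗ 2))) gives 3.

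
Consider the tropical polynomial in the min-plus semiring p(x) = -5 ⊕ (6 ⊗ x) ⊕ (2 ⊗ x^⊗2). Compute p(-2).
p(-2) = -5

A tropical monomial a ⊗ x^⊗i evaluates to a + i · x. Evaluating each term at x = -2:
  Term 0 contributes -5 + 0 · -2 = -5
  Term 1 contributes 6 + 1 · -2 = 4
  Term 2 contributes 2 + 2 · -2 = -2
p(-2) = ⊕ of these = min[-5, 4, -2] = -5.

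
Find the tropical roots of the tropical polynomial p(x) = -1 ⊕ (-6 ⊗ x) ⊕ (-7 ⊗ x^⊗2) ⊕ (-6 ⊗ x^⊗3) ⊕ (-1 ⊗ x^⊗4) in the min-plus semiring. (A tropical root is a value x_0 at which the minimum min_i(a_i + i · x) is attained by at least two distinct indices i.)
Roots: {-5, -1, 1, 5}

Each tropical root is a break point of the lower envelope of the lines y = a_i + i · x (there are 5 lines, with slopes 0, 1, ..., 4). Only the lines that attain the minimum somewhere contribute to roots; other lines are dominated. Here the surviving (envelope) indices are i = 4, i = 3, i = 2, i = 1, i = 0.
Intersections between consecutive envelope lines give the roots: for adjacent envelope indices i < j the intersection is x = (a_i − a_j) / (j − i). Reading off the sorted break points: {-5, -1, 1, 5}.
Verification: at each break x_0, at least two indices attain the minimum of min_i(a_i + i · x_0).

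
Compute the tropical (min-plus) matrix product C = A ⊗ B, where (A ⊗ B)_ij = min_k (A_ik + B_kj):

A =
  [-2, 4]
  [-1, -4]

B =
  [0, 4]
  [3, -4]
A ⊗ B =
  [-2, 0]
  [-1, -8]

Apply the min-plus product entry-by-entry:
  C[0][0] = min over k of (A[0][0] + B[0][0] = -2 + 0 = -2, A[0][1] + B[1][0] = 4 + 3 = 7) = -2 (attained at k = 0)
  C[0][1] = min over k of (A[0][0] + B[0][1] = -2 + 4 = 2, A[0][1] + B[1][1] = 4 + -4 = 0) = 0 (attained at k = 1)
  C[1][0] = min over k of (A[1][0] + B[0][0] = -1 + 0 = -1, A[1][1] + B[1][0] = -4 + 3 = -1) = -1 (attained at k = 0)
  C[1][1] = min over k of (A[1][0] + B[0][1] = -1 + 4 = 3, A[1][1] + B[1][1] = -4 + -4 = -8) = -8 (attained at k = 1)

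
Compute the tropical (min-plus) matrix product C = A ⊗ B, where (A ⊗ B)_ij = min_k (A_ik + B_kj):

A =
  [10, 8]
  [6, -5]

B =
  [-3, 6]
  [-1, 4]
A ⊗ B =
  [7, 12]
  [-6, -1]

Apply the min-plus product entry-by-entry:
  C[0][0] = min over k of (A[0][0] + B[0][0] = 10 + -3 = 7, A[0][1] + B[1][0] = 8 + -1 = 7) = 7 (attained at k = 0)
  C[0][1] = min over k of (A[0][0] + B[0][1] = 10 + 6 = 16, A[0][1] + B[1][1] = 8 + 4 = 12) = 12 (attained at k = 1)
  C[1][0] = min over k of (A[1][0] + B[0][0] = 6 + -3 = 3, A[1][1] + B[1][0] = -5 + -1 = -6) = -6 (attained at k = 1)
  C[1][1] = min over k of (A[1][0] + B[0][1] = 6 + 6 = 12, A[1][1] + B[1][1] = -5 + 4 = -1) = -1 (attained at k = 1)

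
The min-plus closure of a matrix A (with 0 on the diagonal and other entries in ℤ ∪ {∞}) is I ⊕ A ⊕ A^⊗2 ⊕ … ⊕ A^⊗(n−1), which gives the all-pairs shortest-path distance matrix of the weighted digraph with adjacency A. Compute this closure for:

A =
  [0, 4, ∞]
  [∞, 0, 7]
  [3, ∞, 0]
Closure =
  [0, 4, 11]
  [10, 0, 7]
  [3, 7, 0]

This is the Floyd-Warshall all-pairs shortest-path computation. For each intermediate vertex k = 0, 1, …, 2, update dist[i][j] ← min(dist[i][j], dist[i][k] + dist[k][j]). The final matrix gives, for each (i, j), the minimum total weight of any directed path from i to j (possibly empty when i = j).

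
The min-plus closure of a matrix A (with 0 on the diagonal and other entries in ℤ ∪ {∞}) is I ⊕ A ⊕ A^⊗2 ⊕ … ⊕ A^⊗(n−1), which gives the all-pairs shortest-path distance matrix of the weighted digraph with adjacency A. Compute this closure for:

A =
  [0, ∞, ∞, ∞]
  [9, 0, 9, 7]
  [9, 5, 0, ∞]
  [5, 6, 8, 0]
Closure =
  [0, ∞, ∞, ∞]
  [9, 0, 9, 7]
  [9, 5, 0, 12]
  [5, 6, 8, 0]

This is the Floyd-Warshall all-pairs shortest-path computation. For each intermediate vertex k = 0, 1, …, 3, update dist[i][j] ← min(dist[i][j], dist[i][k] + dist[k][j]). The final matrix gives, for each (i, j), the minimum total weight of any directed path from i to j (possibly empty when i = j).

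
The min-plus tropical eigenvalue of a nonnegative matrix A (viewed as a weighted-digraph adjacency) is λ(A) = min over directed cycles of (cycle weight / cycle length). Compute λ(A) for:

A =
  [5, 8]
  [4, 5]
λ(A) = 5

Enumerate directed cycles and compute their means (weight / length). Sample:
  cycle 0 → 0: weight = 5, length = 1, mean = 5/1 ≈ 5.000
  cycle 1 → 1: weight = 5, length = 1, mean = 5/1 ≈ 5.000
  cycle 0 → 1 → 0: weight = 12, length = 2, mean = 12/2 ≈ 6.000
  cycle 1 → 0 → 1: weight = 12, length = 2, mean = 12/2 ≈ 6.000
Minimum mean = 5.000, attained e.g. along the cycle 0 → 0 with weight 5 and length 1. So λ(A) = 5/1 = 5.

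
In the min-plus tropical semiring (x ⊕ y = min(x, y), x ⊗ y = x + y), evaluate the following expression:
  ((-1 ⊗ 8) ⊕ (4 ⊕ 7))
((-1 ⊗ 8) ⊕ (4 ⊕ 7)) = 4

Expand innermost to outermost. Recall ⊕ takes the minimum of its arguments and ⊗ takes their sum. Working out the expression ((-1 ⊗ 8) ⊕ (4 ⊕ 7)) gives 4.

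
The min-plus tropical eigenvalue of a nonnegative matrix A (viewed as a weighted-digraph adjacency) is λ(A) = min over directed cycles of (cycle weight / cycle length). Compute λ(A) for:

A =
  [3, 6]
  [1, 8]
λ(A) = 3

Enumerate directed cycles and compute their means (weight / length). Sample:
  cycle 0 → 0: weight = 3, length = 1, mean = 3/1 ≈ 3.000
  cycle 1 → 1: weight = 8, length = 1, mean = 8/1 ≈ 8.000
  cycle 0 → 1 → 0: weight = 7, length = 2, mean = 7/2 ≈ 3.500
  cycle 1 → 0 → 1: weight = 7, length = 2, mean = 7/2 ≈ 3.500
Minimum mean = 3.000, attained e.g. along the cycle 0 → 0 with weight 3 and length 1. So λ(A) = 3/1 = 3.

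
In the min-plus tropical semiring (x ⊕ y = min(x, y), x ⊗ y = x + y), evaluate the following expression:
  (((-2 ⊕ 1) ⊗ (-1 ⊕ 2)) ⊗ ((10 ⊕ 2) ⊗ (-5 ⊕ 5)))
(((-2 ⊕ 1) ⊗ (-1 ⊕ 2)) ⊗ ((10 ⊕ 2) ⊗ (-5 ⊕ 5))) = -6

Expand innermost to outermost. Recall ⊕ takes the minimum of its arguments and ⊗ takes their sum. Working out the expression (((-2 ⊕ 1) ⊗ (-1 ⊕ 2)) ⊗ ((10 ⊕ 2) ⊗ (-5 ⊕ 5))) gives -6.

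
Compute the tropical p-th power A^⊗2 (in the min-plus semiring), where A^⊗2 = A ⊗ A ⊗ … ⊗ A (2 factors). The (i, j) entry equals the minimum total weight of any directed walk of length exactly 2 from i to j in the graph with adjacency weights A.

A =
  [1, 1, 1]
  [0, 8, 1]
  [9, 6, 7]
A^⊗2 =
  [1, 2, 2]
  [1, 1, 1]
  [6, 10, 7]

Each entry (A^⊗2)_ij equals the minimum over all length-2 walks i = v_0 → v_1 → … → v_2 = j of Σ_t A[v_t][v_{t+1}]. For example, for (i, j) = (0, 2) we minimise over 3 possible intermediate vertex sequences; the minimum is 2, attained along the walk 0 → 0 → 2.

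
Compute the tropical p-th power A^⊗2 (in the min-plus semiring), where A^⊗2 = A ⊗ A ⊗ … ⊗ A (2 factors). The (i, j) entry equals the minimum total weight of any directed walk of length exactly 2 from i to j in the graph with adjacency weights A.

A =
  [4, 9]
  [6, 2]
A^⊗2 =
  [8, 11]
  [8, 4]

Each entry (A^⊗2)_ij equals the minimum over all length-2 walks i = v_0 → v_1 → … → v_2 = j of Σ_t A[v_t][v_{t+1}]. For example, for (i, j) = (0, 1) we minimise over 2 possible intermediate vertex sequences; the minimum is 11, attained along the walk 0 → 1 → 1.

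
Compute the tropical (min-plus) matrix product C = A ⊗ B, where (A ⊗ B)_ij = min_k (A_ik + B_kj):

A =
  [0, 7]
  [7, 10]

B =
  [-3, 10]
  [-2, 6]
A ⊗ B =
  [-3, 10]
  [4, 16]

Apply the min-plus product entry-by-entry:
  C[0][0] = min over k of (A[0][0] + B[0][0] = 0 + -3 = -3, A[0][1] + B[1][0] = 7 + -2 = 5) = -3 (attained at k = 0)
  C[0][1] = min over k of (A[0][0] + B[0][1] = 0 + 10 = 10, A[0][1] + B[1][1] = 7 + 6 = 13) = 10 (attained at k = 0)
  C[1][0] = min over k of (A[1][0] + B[0][0] = 7 + -3 = 4, A[1][1] + B[1][0] = 10 + -2 = 8) = 4 (attained at k = 0)
  C[1][1] = min over k of (A[1][0] + B[0][1] = 7 + 10 = 17, A[1][1] + B[1][1] = 10 + 6 = 16) = 16 (attained at k = 1)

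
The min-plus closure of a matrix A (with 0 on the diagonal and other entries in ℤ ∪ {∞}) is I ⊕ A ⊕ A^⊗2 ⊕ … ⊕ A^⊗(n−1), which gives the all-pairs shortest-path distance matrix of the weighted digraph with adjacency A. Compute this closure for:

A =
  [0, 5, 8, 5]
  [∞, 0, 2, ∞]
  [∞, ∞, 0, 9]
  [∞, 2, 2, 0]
Closure =
  [0, 5, 7, 5]
  [∞, 0, 2, 11]
  [∞, 11, 0, 9]
  [∞, 2, 2, 0]

This is the Floyd-Warshall all-pairs shortest-path computation. For each intermediate vertex k = 0, 1, …, 3, update dist[i][j] ← min(dist[i][j], dist[i][k] + dist[k][j]). The final matrix gives, for each (i, j), the minimum total weight of any directed path from i to j (possibly empty when i = j).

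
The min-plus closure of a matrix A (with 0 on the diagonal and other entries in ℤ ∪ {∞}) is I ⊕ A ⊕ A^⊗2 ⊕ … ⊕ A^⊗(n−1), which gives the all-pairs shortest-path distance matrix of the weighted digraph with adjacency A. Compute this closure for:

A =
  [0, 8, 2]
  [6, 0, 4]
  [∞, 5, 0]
Closure =
  [0, 7, 2]
  [6, 0, 4]
  [11, 5, 0]

This is the Floyd-Warshall all-pairs shortest-path computation. For each intermediate vertex k = 0, 1, …, 2, update dist[i][j] ← min(dist[i][j], dist[i][k] + dist[k][j]). The final matrix gives, for each (i, j), the minimum total weight of any directed path from i to j (possibly empty when i = j).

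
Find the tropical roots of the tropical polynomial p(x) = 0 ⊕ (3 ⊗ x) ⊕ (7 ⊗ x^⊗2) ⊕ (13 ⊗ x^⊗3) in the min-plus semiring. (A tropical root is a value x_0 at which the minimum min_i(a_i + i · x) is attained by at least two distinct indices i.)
Roots: {-6, -4, -3}

Each tropical root is a break point of the lower envelope of the lines y = a_i + i · x (there are 4 lines, with slopes 0, 1, ..., 3). Only the lines that attain the minimum somewhere contribute to roots; other lines are dominated. Here the surviving (envelope) indices are i = 3, i = 2, i = 1, i = 0.
Intersections between consecutive envelope lines give the roots: for adjacent envelope indices i < j the intersection is x = (a_i − a_j) / (j − i). Reading off the sorted break points: {-6, -4, -3}.
Verification: at each break x_0, at least two indices attain the minimum of min_i(a_i + i · x_0).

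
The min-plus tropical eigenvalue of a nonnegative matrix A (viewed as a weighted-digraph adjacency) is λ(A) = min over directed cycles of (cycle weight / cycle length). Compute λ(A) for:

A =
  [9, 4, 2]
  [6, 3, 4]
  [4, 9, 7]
λ(A) = 3

Enumerate directed cycles and compute their means (weight / length). Sample:
  cycle 0 → 0: weight = 9, length = 1, mean = 9/1 ≈ 9.000
  cycle 1 → 1: weight = 3, length = 1, mean = 3/1 ≈ 3.000
  cycle 2 → 2: weight = 7, length = 1, mean = 7/1 ≈ 7.000
  cycle 0 → 1 → 0: weight = 10, length = 2, mean = 10/2 ≈ 5.000
  cycle 0 → 2 → 0: weight = 6, length = 2, mean = 6/2 ≈ 3.000
  cycle 1 → 0 → 1: weight = 10, length = 2, mean = 10/2 ≈ 5.000
Minimum mean = 3.000, attained e.g. along the cycle 1 → 1 with weight 3 and length 1. So λ(A) = 3/1 = 3.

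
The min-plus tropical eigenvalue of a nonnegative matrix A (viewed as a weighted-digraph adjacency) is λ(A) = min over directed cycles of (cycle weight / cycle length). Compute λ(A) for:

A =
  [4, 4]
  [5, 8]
λ(A) = 4

Enumerate directed cycles and compute their means (weight / length). Sample:
  cycle 0 → 0: weight = 4, length = 1, mean = 4/1 ≈ 4.000
  cycle 1 → 1: weight = 8, length = 1, mean = 8/1 ≈ 8.000
  cycle 0 → 1 → 0: weight = 9, length = 2, mean = 9/2 ≈ 4.500
  cycle 1 → 0 → 1: weight = 9, length = 2, mean = 9/2 ≈ 4.500
Minimum mean = 4.000, attained e.g. along the cycle 0 → 0 with weight 4 and length 1. So λ(A) = 4/1 = 4.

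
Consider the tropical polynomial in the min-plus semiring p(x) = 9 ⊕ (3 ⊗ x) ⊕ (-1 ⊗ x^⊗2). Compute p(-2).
p(-2) = -5

A tropical monomial a ⊗ x^⊗i evaluates to a + i · x. Evaluating each term at x = -2:
  Term 0 contributes 9 + 0 · -2 = 9
  Term 1 contributes 3 + 1 · -2 = 1
  Term 2 contributes -1 + 2 · -2 = -5
p(-2) = ⊕ of these = min[9, 1, -5] = -5.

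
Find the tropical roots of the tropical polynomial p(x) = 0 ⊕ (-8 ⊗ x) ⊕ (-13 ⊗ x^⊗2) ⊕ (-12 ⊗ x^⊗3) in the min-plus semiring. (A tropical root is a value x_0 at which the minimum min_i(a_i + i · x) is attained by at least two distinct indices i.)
Roots: {-1, 5, 8}

Each tropical root is a break point of the lower envelope of the lines y = a_i + i · x (there are 4 lines, with slopes 0, 1, ..., 3). Only the lines that attain the minimum somewhere contribute to roots; other lines are dominated. Here the surviving (envelope) indices are i = 3, i = 2, i = 1, i = 0.
Intersections between consecutive envelope lines give the roots: for adjacent envelope indices i < j the intersection is x = (a_i − a_j) / (j − i). Reading off the sorted break points: {-1, 5, 8}.
Verification: at each break x_0, at least two indices attain the minimum of min_i(a_i + i · x_0).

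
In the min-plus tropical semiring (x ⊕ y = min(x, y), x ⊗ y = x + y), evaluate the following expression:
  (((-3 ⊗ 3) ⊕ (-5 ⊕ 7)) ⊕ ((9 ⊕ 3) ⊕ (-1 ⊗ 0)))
(((-3 ⊗ 3) ⊕ (-5 ⊕ 7)) ⊕ ((9 ⊕ 3) ⊕ (-1 ⊗ 0))) = -5

Expand innermost to outermost. Recall ⊕ takes the minimum of its arguments and ⊗ takes their sum. Working out the expression (((-3 ⊗ 3) ⊕ (-5 ⊕ 7)) ⊕ ((9 ⊕ 3) ⊕ (-1 ⊗ 0))) gives -5.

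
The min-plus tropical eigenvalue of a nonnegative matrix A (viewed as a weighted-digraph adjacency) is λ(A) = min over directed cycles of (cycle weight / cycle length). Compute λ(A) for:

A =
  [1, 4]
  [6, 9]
λ(A) = 1

Enumerate directed cycles and compute their means (weight / length). Sample:
  cycle 0 → 0: weight = 1, length = 1, mean = 1/1 ≈ 1.000
  cycle 1 → 1: weight = 9, length = 1, mean = 9/1 ≈ 9.000
  cycle 0 → 1 → 0: weight = 10, length = 2, mean = 10/2 ≈ 5.000
  cycle 1 → 0 → 1: weight = 10, length = 2, mean = 10/2 ≈ 5.000
Minimum mean = 1.000, attained e.g. along the cycle 0 → 0 with weight 1 and length 1. So λ(A) = 1/1 = 1.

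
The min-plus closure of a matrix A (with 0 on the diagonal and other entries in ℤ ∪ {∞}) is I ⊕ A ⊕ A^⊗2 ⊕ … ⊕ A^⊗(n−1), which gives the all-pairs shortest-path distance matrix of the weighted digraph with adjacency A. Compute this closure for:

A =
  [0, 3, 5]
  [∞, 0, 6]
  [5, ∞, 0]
Closure =
  [0, 3, 5]
  [11, 0, 6]
  [5, 8, 0]

This is the Floyd-Warshall all-pairs shortest-path computation. For each intermediate vertex k = 0, 1, …, 2, update dist[i][j] ← min(dist[i][j], dist[i][k] + dist[k][j]). The final matrix gives, for each (i, j), the minimum total weight of any directed path from i to j (possibly empty when i = j).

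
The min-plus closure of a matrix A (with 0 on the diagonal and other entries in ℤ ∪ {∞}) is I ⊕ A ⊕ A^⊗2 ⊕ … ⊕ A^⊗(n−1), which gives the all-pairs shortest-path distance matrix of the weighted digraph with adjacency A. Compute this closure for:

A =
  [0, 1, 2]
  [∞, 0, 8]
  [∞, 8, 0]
Closure =
  [0, 1, 2]
  [∞, 0, 8]
  [∞, 8, 0]

This is the Floyd-Warshall all-pairs shortest-path computation. For each intermediate vertex k = 0, 1, …, 2, update dist[i][j] ← min(dist[i][j], dist[i][k] + dist[k][j]). The final matrix gives, for each (i, j), the minimum total weight of any directed path from i to j (possibly empty when i = j).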